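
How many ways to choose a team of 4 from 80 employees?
C(80,4) = 80!/(4!×76!) = 1581580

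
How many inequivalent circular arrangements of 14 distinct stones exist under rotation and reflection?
(14-1)!/2 = 6227020800/2 = 3113510400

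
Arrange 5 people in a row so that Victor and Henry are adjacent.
Treat as block: (5-1)! × 2! = 24 × 2 = 48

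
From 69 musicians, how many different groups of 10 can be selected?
C(69,10) = 69!/(10!×59!) = 340032449328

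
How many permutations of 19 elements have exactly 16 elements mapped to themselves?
Choose the 16 fixed points C(19,16) = 969, derange the rest: !3 = Σ_{j=0}^{3} (-1)^j·3!/j! = 6 - 6 + 3 - 1 = 2. Product = 969 × 2 = 1938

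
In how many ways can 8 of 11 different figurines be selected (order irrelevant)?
C(11,8) = 11!/(8!×3!) = 165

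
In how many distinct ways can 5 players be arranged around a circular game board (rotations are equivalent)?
Circular: fix one position, arrange the rest. (5-1)! = 24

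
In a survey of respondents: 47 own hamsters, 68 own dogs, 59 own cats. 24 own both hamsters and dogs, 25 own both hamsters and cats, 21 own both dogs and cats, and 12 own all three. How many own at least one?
|A∪B∪C| = 47+68+59-24-25-21+12 = 116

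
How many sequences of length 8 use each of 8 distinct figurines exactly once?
8! = 40320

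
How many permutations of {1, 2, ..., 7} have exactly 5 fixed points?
Choose the 5 fixed points C(7,5) = 21, derange the rest: !2 = Σ_{j=0}^{2} (-1)^j·2!/j! = 2 - 2 + 1 = 1. Product = 21 × 1 = 21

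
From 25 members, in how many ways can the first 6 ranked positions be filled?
P(25,6) = 25!/(25-6)! = 127512000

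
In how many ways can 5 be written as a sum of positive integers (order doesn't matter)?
Pentagonal recurrence p(n) = p(n-1) + p(n-2) - p(n-5) - p(n-7) + p(n-12) + p(n-15) - ... gives p(0..4) = 1, 1, 2, 3, 5. p(5) = p(4) + p(3) - p(0) = 5 + 3 - 1 = 7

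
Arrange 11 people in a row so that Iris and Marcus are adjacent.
Treat as block: (11-1)! × 2! = 3628800 × 2 = 7257600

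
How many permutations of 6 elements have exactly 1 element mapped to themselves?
Choose the 1 fixed point C(6,1) = 6, derange the rest: !5 = Σ_{j=0}^{5} (-1)^j·5!/j! = 120 - 120 + 60 - 20 + 5 - 1 = 44. Product = 6 × 44 = 264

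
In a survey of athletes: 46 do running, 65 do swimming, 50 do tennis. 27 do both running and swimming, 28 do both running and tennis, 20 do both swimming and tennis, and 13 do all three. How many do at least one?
|A∪B∪C| = 46+65+50-27-28-20+13 = 99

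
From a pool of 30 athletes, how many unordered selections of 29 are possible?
C(30,29) = 30!/(29!×1!) = 30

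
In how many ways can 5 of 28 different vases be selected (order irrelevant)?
C(28,5) = 28!/(5!×23!) = 98280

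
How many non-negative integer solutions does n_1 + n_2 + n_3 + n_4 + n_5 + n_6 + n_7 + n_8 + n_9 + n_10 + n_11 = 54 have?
C(54+11-1, 11-1) = C(64, 10) = 151473214816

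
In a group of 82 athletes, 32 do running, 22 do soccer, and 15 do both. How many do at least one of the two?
|A∪B| = |A| + |B| - |A∩B| = 32 + 22 - 15 = 39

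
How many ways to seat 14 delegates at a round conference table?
Circular: fix one position, arrange the rest. (14-1)! = 6227020800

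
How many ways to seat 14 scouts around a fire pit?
Circular: fix one position, arrange the rest. (14-1)! = 6227020800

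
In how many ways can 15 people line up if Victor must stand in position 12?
Fix one position: (15-1)! = 87178291200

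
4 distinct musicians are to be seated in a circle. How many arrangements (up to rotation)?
Circular: fix one position, arrange the rest. (4-1)! = 6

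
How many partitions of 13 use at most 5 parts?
By conjugation, equals partitions of 13 into parts ≤ 5. Let r_j(i) = number of partitions of i into parts ≤ j, for i = 0..13. r_1(i) = 1 for all i; r_j(i) = r_{j-1}(i) + r_j(i-j). Rows j = 2..5: ≤2: 1 1 2 2 3 3 4 4 5 5 6 6 7 7; ≤3: 1 1 2 3 4 5 7 8 10 12 14 16 19 21; ≤4: 1 1 2 3 5 6 9 11 15 18 23 27 34 39; ≤5: 1 1 2 3 5 7 10 13 18 23 30 37 47 57. r_5(13) = 57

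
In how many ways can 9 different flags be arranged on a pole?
9! = 362880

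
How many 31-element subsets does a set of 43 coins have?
C(43,31) = 43!/(31!×12!) = 15338678264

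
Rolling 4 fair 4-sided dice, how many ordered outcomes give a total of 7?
Coefficient of x^7 in (x + x² + ... + x^4)^4. By inclusion-exclusion on dice exceeding 4: Σ_j (-1)^j C(4,j)·C(7-1-4j, 3) = C(4,0)·C(6,3) = 1·20 = 20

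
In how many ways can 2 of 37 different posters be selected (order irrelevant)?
C(37,2) = 37!/(2!×35!) = 666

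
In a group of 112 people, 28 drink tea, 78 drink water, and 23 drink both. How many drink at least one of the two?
|A∪B| = |A| + |B| - |A∩B| = 28 + 78 - 23 = 83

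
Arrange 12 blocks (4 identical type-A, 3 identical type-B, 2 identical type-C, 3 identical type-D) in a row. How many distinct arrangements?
12! / (4! × 3! × 2! × 3!) = 277200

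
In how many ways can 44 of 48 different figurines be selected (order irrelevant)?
C(48,44) = 48!/(44!×4!) = 194580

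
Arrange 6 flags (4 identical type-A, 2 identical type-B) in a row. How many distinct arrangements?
6! / (4! × 2!) = 15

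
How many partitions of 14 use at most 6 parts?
By conjugation, equals partitions of 14 into parts ≤ 6. Let r_j(i) = number of partitions of i into parts ≤ j, for i = 0..14. r_1(i) = 1 for all i; r_j(i) = r_{j-1}(i) + r_j(i-j). Rows j = 2..6: ≤2: 1 1 2 2 3 3 4 4 5 5 6 6 7 7 8; ≤3: 1 1 2 3 4 5 7 8 10 12 14 16 19 21 24; ≤4: 1 1 2 3 5 6 9 11 15 18 23 27 34 39 47; ≤5: 1 1 2 3 5 7 10 13 18 23 30 37 47 57 70; ≤6: 1 1 2 3 5 7 11 14 20 26 35 44 58 71 90. r_6(14) = 90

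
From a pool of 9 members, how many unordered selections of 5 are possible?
C(9,5) = 9!/(5!×4!) = 126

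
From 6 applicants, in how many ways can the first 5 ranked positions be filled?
P(6,5) = 6!/(6-5)! = 720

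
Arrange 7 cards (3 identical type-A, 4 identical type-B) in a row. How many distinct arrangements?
7! / (3! × 4!) = 35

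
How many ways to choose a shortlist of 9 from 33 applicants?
C(33,9) = 33!/(9!×24!) = 38567100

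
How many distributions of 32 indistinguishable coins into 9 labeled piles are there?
C(32+9-1, 9-1) = C(40, 8) = 76904685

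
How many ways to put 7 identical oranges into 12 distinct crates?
C(7+12-1, 12-1) = C(18, 11) = 31824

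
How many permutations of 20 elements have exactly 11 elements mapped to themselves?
Choose the 11 fixed points C(20,11) = 167960, derange the rest: !9 = Σ_{j=0}^{9} (-1)^j·9!/j! = 362880 - 362880 + 181440 - 60480 + 15120 - 3024 + 504 - 72 + 9 - 1 = 133496. Product = 167960 × 133496 = 22421988160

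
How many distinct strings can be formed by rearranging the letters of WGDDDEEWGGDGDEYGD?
17! / (5! × 2! × 3! × 1! × 6!) = 343062720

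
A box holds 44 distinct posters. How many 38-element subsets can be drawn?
C(44,38) = 44!/(38!×6!) = 7059052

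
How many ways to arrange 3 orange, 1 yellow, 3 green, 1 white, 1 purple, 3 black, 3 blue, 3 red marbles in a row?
18! / (3! × 1! × 3! × 1! × 1! × 3! × 3! × 3!) = 823350528000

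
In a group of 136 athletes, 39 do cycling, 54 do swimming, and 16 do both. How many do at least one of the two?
|A∪B| = |A| + |B| - |A∩B| = 39 + 54 - 16 = 77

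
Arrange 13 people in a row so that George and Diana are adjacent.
Treat as block: (13-1)! × 2! = 479001600 × 2 = 958003200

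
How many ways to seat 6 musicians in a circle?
Circular: fix one position, arrange the rest. (6-1)! = 120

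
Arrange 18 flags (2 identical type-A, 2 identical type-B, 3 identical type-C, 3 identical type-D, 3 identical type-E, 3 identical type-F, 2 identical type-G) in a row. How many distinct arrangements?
18! / (2! × 2! × 3! × 3! × 3! × 3! × 2!) = 617512896000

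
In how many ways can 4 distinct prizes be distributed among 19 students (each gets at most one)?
P(19,4) = 19!/(19-4)! = 93024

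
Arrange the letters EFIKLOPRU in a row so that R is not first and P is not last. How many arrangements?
By inclusion-exclusion: 9! - 2×(9-1)! + (9-2)! = 362880 - 80640 + 5040 = 287280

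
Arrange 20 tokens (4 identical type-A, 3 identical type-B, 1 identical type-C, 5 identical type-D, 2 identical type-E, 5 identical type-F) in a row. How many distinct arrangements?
20! / (4! × 3! × 1! × 5! × 2! × 5!) = 586637251200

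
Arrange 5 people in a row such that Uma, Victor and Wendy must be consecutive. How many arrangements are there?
Treat the 3 as one block: (5-3+1)! × 3! = 6 × 6 = 36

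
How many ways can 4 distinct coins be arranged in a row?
4! = 24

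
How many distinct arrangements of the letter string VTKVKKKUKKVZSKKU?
16! / (1! × 3! × 1! × 2! × 1! × 8!) = 43243200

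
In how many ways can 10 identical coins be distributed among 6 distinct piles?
C(10+6-1, 6-1) = C(15, 5) = 3003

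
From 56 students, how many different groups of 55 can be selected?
C(56,55) = 56!/(55!×1!) = 56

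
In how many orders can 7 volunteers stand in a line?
7! = 5040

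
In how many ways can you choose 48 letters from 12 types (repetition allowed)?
C(48+12-1, 12-1) = C(59, 11) = 279871768995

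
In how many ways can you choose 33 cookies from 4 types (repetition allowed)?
C(33+4-1, 4-1) = C(36, 3) = 7140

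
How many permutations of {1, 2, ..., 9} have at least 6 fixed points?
Exactly j fixed points: C(9,j)·!(9-j); sum over j ≥ 6 (derangement numbers via !m = (m-1)·(!(m-1) + !(m-2)): !0..!3 = 1, 0, 1, 2). Σ_{j=6}^{9} C(9,j)·!(9-j) = C(9,6)·!3 + C(9,7)·!2 + C(9,8)·!1 + C(9,9)·!0 = 84·2 + 36·1 + 9·0 + 1·1 = 205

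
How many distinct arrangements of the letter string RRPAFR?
6! / (1! × 1! × 1! × 3!) = 120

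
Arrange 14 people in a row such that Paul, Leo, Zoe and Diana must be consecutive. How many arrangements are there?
Treat the 4 as one block: (14-4+1)! × 4! = 39916800 × 24 = 958003200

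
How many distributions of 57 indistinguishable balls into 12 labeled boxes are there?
C(57+12-1, 12-1) = C(68, 11) = 1533058025824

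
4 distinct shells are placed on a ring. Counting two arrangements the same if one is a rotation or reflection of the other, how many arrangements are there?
(4-1)!/2 = 6/2 = 3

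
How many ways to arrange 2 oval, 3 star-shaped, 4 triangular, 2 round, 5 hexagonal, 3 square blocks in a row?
19! / (2! × 3! × 4! × 2! × 5! × 3!) = 293318625600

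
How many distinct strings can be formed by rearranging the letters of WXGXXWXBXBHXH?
13! / (1! × 2! × 2! × 2! × 6!) = 1081080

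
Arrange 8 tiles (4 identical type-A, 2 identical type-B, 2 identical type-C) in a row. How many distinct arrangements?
8! / (4! × 2! × 2!) = 420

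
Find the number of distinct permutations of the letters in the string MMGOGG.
6! / (2! × 3! × 1!) = 60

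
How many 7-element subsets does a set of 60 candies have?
C(60,7) = 60!/(7!×53!) = 386206920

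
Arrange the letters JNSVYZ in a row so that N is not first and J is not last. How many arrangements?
By inclusion-exclusion: 6! - 2×(6-1)! + (6-2)! = 720 - 240 + 24 = 504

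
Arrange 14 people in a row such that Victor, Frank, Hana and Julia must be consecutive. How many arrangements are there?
Treat the 4 as one block: (14-4+1)! × 4! = 39916800 × 24 = 958003200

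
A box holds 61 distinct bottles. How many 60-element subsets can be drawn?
C(61,60) = 61!/(60!×1!) = 61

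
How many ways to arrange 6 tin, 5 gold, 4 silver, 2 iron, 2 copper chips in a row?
19! / (6! × 5! × 4! × 2! × 2!) = 14665931280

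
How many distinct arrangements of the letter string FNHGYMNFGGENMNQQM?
17! / (3! × 3! × 2! × 1! × 1! × 4! × 2! × 1!) = 102918816000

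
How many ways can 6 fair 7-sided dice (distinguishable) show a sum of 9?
Coefficient of x^9 in (x + x² + ... + x^7)^6. By inclusion-exclusion on dice exceeding 7: Σ_j (-1)^j C(6,j)·C(9-1-7j, 5) = C(6,0)·C(8,5) = 1·56 = 56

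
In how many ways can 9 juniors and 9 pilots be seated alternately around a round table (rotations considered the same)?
Fix one of the juniors: (9-1)! ways for the remaining juniors, × 9! ways for the pilots = 40320 × 362880 = 14631321600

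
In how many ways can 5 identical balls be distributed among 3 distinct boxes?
C(5+3-1, 3-1) = C(7, 2) = 21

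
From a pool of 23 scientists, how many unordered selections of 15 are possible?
C(23,15) = 23!/(15!×8!) = 490314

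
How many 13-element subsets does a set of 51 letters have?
C(51,13) = 51!/(13!×38!) = 476260169700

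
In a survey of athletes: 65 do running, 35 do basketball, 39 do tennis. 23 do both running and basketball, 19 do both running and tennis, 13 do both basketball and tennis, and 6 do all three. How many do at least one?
|A∪B∪C| = 65+35+39-23-19-13+6 = 90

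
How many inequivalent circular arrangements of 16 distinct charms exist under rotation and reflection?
(16-1)!/2 = 1307674368000/2 = 653837184000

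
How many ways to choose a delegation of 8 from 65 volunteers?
C(65,8) = 65!/(8!×57!) = 5047381560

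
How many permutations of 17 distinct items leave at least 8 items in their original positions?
Exactly j fixed points: C(17,j)·!(17-j); sum over j ≥ 8 (derangement numbers via !m = (m-1)·(!(m-1) + !(m-2)): !0..!9 = 1, 0, 1, 2, 9, 44, 265, 1854, 14833, 133496). Σ_{j=8}^{17} C(17,j)·!(17-j) = C(17,8)·!9 + C(17,9)·!8 + C(17,10)·!7 + C(17,11)·!6 + C(17,12)·!5 + C(17,13)·!4 + C(17,14)·!3 + C(17,15)·!2 + C(17,16)·!1 + C(17,17)·!0 = 24310·133496 + 24310·14833 + 19448·1854 + 12376·265 + 6188·44 + 2380·9 + 680·2 + 136·1 + 17·0 + 1·1 = 3645509411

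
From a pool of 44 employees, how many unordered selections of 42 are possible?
C(44,42) = 44!/(42!×2!) = 946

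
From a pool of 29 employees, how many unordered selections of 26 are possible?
C(29,26) = 29!/(26!×3!) = 3654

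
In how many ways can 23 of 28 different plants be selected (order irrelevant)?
C(28,23) = 28!/(23!×5!) = 98280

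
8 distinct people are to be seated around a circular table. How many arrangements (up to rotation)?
Circular: fix one position, arrange the rest. (8-1)! = 5040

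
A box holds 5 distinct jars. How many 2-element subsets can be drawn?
C(5,2) = 5!/(2!×3!) = 10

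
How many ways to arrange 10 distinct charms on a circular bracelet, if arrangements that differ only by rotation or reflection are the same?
(10-1)!/2 = 362880/2 = 181440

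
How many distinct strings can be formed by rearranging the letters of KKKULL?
6! / (3! × 2! × 1!) = 60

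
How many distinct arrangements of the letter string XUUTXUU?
7! / (4! × 1! × 2!) = 105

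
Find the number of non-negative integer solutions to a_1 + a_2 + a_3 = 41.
C(41+3-1, 3-1) = C(43, 2) = 903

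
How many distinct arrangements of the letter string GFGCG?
5! / (3! × 1! × 1!) = 20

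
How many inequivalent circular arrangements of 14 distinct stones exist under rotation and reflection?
(14-1)!/2 = 6227020800/2 = 3113510400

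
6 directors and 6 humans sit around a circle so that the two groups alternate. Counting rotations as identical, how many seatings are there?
Fix one of the directors: (6-1)! ways for the remaining directors, × 6! ways for the humans = 120 × 720 = 86400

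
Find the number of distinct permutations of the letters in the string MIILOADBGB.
10! / (1! × 1! × 1! × 1! × 1! × 2! × 2! × 1!) = 907200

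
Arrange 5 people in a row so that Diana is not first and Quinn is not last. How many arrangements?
By inclusion-exclusion: 5! - 2×(5-1)! + (5-2)! = 120 - 48 + 6 = 78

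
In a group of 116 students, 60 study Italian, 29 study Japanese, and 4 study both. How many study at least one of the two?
|A∪B| = |A| + |B| - |A∩B| = 60 + 29 - 4 = 85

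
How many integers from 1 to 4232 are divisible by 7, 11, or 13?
⌊4232/7⌋+⌊4232/11⌋+⌊4232/13⌋ - ⌊4232/77⌋-⌊4232/91⌋-⌊4232/143⌋ + ⌊4232/1001⌋ = 604+384+325 - 54-46-29 + 4 = 1188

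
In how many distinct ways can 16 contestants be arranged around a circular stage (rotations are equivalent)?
Circular: fix one position, arrange the rest. (16-1)! = 1307674368000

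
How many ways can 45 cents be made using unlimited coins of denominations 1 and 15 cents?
Coefficient of x^45 in 1/(1-x^1) · 1/(1-x^15). Use j coins of 15 for j = 0..⌊45/15⌋ = 3, the rest in 1s: 3 + 1 = 4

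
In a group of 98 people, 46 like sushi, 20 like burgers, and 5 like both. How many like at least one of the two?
|A∪B| = |A| + |B| - |A∩B| = 46 + 20 - 5 = 61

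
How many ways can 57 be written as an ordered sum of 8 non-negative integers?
C(57+8-1, 8-1) = C(64, 7) = 621216192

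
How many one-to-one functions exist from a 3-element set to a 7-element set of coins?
P(7,3) = 7!/(7-3)! = 210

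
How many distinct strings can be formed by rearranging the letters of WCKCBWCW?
8! / (1! × 3! × 3! × 1!) = 1120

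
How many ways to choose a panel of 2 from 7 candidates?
C(7,2) = 7!/(2!×5!) = 21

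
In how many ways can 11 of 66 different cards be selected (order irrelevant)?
C(66,11) = 66!/(11!×55!) = 1074082795968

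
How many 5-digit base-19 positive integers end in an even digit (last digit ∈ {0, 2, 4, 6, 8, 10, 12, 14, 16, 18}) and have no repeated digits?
Last∈{0,2,4,6,8,10,12,14,16,18}. Last=0: 73440. Last nonzero: 9×17×P(17,3) = 624240. Total = 697680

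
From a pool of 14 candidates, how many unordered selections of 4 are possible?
C(14,4) = 14!/(4!×10!) = 1001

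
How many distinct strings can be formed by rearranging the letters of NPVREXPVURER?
12! / (3! × 1! × 2! × 2! × 1! × 1! × 2!) = 9979200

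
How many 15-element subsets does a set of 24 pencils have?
C(24,15) = 24!/(15!×9!) = 1307504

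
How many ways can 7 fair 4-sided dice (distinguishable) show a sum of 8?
Coefficient of x^8 in (x + x² + ... + x^4)^7. By inclusion-exclusion on dice exceeding 4: Σ_j (-1)^j C(7,j)·C(8-1-4j, 6) = C(7,0)·C(7,6) = 1·7 = 7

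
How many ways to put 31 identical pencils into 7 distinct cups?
C(31+7-1, 7-1) = C(37, 6) = 2324784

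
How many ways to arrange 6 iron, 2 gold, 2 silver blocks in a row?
10! / (6! × 2! × 2!) = 1260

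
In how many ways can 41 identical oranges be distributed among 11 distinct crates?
C(41+11-1, 11-1) = C(51, 10) = 12777711870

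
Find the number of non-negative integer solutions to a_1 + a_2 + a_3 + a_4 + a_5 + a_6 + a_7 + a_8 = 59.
C(59+8-1, 8-1) = C(66, 7) = 778789440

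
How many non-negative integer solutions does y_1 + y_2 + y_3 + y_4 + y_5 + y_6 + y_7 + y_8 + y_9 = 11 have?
C(11+9-1, 9-1) = C(19, 8) = 75582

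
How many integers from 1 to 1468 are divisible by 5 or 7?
⌊1468/5⌋ + ⌊1468/7⌋ - ⌊1468/35⌋ = 293 + 209 - 41 = 461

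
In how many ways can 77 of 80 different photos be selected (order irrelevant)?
C(80,77) = 80!/(77!×3!) = 82160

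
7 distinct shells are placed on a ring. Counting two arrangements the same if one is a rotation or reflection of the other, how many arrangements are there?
(7-1)!/2 = 720/2 = 360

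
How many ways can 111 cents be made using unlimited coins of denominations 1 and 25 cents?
Coefficient of x^111 in 1/(1-x^1) · 1/(1-x^25). Use j coins of 25 for j = 0..⌊111/25⌋ = 4, the rest in 1s: 4 + 1 = 5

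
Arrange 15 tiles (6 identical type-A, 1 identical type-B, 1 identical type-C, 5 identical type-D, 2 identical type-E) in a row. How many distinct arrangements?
15! / (6! × 1! × 1! × 5! × 2!) = 7567560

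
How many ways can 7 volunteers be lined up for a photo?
7! = 5040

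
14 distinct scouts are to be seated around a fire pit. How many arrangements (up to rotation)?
Circular: fix one position, arrange the rest. (14-1)! = 6227020800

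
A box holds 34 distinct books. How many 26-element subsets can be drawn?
C(34,26) = 34!/(26!×8!) = 18156204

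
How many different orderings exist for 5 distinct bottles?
5! = 120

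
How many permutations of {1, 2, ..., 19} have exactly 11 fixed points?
Choose the 11 fixed points C(19,11) = 75582, derange the rest: !8 = Σ_{j=0}^{8} (-1)^j·8!/j! = 40320 - 40320 + 20160 - 6720 + 1680 - 336 + 56 - 8 + 1 = 14833. Product = 75582 × 14833 = 1121107806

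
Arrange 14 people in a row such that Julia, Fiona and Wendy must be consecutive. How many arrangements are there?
Treat the 3 as one block: (14-3+1)! × 3! = 479001600 × 6 = 2874009600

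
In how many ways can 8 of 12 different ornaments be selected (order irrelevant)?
C(12,8) = 12!/(8!×4!) = 495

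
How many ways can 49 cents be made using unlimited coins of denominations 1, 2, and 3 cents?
Coefficient of x^49 in 1/(1-x^1) · 1/(1-x^2) · 1/(1-x^3). Case on j = number of 3-cent coins (j = 0..16); remainder r = 49 - 3j is made from {1,2} in ⌊r/2⌋+1 ways. r = 49, 46, 43, 40, 37, 34, 31, 28, 25, 22, 19, 16, 13, 10, 7, 4, 1 → 25 + 24 + 22 + 21 + 19 + 18 + 16 + 15 + 13 + 12 + 10 + 9 + 7 + 6 + 4 + 3 + 1 = 225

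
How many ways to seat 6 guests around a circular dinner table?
Circular: fix one position, arrange the rest. (6-1)! = 120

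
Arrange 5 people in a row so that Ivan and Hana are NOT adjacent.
Total - adjacent = 5! - (5-1)!×2 = 120 - 48 = 72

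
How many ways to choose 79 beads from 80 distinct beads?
C(80,79) = 80!/(79!×1!) = 80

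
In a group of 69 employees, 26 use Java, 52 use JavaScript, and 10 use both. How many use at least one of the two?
|A∪B| = |A| + |B| - |A∩B| = 26 + 52 - 10 = 68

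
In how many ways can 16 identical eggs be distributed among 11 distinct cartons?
C(16+11-1, 11-1) = C(26, 10) = 5311735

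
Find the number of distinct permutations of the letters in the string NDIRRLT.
7! / (1! × 1! × 1! × 2! × 1! × 1!) = 2520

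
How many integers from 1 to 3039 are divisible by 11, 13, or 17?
⌊3039/11⌋+⌊3039/13⌋+⌊3039/17⌋ - ⌊3039/143⌋-⌊3039/187⌋-⌊3039/221⌋ + ⌊3039/2431⌋ = 276+233+178 - 21-16-13 + 1 = 638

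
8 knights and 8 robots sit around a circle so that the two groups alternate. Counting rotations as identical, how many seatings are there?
Fix one of the knights: (8-1)! ways for the remaining knights, × 8! ways for the robots = 5040 × 40320 = 203212800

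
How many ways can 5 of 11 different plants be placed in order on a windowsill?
P(11,5) = 11!/(11-5)! = 55440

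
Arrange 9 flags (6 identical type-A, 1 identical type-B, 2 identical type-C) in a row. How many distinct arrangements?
9! / (6! × 1! × 2!) = 252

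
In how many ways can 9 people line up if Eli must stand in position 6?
Fix one position: (9-1)! = 40320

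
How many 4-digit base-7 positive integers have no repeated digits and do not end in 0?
Last digit: 6 nonzero choices. First digit: 5 (nonzero, ≠last). Middle 2: P(5,2) = 20. Total = 600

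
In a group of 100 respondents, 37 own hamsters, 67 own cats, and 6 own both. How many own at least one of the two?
|A∪B| = |A| + |B| - |A∩B| = 37 + 67 - 6 = 98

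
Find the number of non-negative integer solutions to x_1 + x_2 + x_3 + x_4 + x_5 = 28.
C(28+5-1, 5-1) = C(32, 4) = 35960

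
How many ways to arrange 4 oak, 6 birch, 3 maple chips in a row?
13! / (4! × 6! × 3!) = 60060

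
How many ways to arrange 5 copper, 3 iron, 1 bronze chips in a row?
9! / (5! × 3! × 1!) = 504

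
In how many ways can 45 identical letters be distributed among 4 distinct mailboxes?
C(45+4-1, 4-1) = C(48, 3) = 17296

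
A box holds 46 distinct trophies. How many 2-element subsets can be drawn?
C(46,2) = 46!/(2!×44!) = 1035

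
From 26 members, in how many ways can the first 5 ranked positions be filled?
P(26,5) = 26!/(26-5)! = 7893600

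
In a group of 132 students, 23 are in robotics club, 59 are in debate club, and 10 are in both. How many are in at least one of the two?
|A∪B| = |A| + |B| - |A∩B| = 23 + 59 - 10 = 72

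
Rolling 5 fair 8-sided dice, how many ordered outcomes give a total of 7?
Coefficient of x^7 in (x + x² + ... + x^8)^5. By inclusion-exclusion on dice exceeding 8: Σ_j (-1)^j C(5,j)·C(7-1-8j, 4) = C(5,0)·C(6,4) = 1·15 = 15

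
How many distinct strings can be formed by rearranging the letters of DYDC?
4! / (1! × 2! × 1!) = 12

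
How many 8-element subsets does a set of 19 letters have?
C(19,8) = 19!/(8!×11!) = 75582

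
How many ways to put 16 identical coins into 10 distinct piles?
C(16+10-1, 10-1) = C(25, 9) = 2042975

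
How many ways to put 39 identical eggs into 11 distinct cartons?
C(39+11-1, 11-1) = C(49, 10) = 8217822536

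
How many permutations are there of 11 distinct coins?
11! = 39916800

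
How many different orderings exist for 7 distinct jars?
7! = 5040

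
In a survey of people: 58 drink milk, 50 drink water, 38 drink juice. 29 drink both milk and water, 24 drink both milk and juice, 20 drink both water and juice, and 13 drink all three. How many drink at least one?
|A∪B∪C| = 58+50+38-29-24-20+13 = 86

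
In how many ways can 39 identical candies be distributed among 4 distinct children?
C(39+4-1, 4-1) = C(42, 3) = 11480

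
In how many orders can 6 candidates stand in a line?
6! = 720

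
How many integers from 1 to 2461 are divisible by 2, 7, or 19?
⌊2461/2⌋+⌊2461/7⌋+⌊2461/19⌋ - ⌊2461/14⌋-⌊2461/38⌋-⌊2461/133⌋ + ⌊2461/266⌋ = 1230+351+129 - 175-64-18 + 9 = 1462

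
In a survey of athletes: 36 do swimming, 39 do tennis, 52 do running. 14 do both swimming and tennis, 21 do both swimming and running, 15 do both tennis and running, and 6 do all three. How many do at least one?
|A∪B∪C| = 36+39+52-14-21-15+6 = 83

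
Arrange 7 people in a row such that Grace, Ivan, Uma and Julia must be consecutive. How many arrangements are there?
Treat the 4 as one block: (7-4+1)! × 4! = 24 × 24 = 576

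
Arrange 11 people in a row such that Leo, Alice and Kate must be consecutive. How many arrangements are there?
Treat the 3 as one block: (11-3+1)! × 3! = 362880 × 6 = 2177280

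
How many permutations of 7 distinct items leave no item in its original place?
!7 = Σ_{j=0}^{7} (-1)^j·7!/j! = 5040 - 5040 + 2520 - 840 + 210 - 42 + 7 - 1 = 1854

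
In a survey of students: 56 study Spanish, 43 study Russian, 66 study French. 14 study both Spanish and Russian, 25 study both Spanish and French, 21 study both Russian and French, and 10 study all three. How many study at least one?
|A∪B∪C| = 56+43+66-14-25-21+10 = 115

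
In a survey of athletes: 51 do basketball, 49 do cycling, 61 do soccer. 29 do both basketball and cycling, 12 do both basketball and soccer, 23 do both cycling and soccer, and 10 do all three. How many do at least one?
|A∪B∪C| = 51+49+61-29-12-23+10 = 107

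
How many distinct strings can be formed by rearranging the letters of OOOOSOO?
7! / (6! × 1!) = 7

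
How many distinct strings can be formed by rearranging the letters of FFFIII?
6! / (3! × 3!) = 20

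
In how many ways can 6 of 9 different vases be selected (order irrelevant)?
C(9,6) = 9!/(6!×3!) = 84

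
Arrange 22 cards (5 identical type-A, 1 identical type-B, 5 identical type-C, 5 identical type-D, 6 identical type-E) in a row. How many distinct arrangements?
22! / (5! × 1! × 5! × 5! × 6!) = 903421366848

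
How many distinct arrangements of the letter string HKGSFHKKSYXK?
12! / (1! × 1! × 2! × 2! × 1! × 4! × 1!) = 4989600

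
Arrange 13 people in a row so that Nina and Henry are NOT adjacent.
Total - adjacent = 13! - (13-1)!×2 = 6227020800 - 958003200 = 5269017600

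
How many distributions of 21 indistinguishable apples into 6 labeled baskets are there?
C(21+6-1, 6-1) = C(26, 5) = 65780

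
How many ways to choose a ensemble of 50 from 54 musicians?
C(54,50) = 54!/(50!×4!) = 316251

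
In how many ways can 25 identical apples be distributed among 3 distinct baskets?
C(25+3-1, 3-1) = C(27, 2) = 351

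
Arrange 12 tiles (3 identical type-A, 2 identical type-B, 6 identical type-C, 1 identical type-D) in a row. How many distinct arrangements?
12! / (3! × 2! × 6! × 1!) = 55440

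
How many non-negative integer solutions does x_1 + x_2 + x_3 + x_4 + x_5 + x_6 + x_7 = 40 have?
C(40+7-1, 7-1) = C(46, 6) = 9366819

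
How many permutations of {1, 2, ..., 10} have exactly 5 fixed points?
Choose the 5 fixed points C(10,5) = 252, derange the rest: !5 = Σ_{j=0}^{5} (-1)^j·5!/j! = 120 - 120 + 60 - 20 + 5 - 1 = 44. Product = 252 × 44 = 11088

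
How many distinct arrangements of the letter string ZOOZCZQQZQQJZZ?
14! / (1! × 4! × 2! × 1! × 6!) = 2522520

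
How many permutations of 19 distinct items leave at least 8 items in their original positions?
Exactly j fixed points: C(19,j)·!(19-j); sum over j ≥ 8 (derangement numbers via !m = (m-1)·(!(m-1) + !(m-2)): !0..!11 = 1, 0, 1, 2, 9, 44, 265, 1854, 14833, 133496, 1334961, 14684570). Σ_{j=8}^{19} C(19,j)·!(19-j) = C(19,8)·!11 + C(19,9)·!10 + C(19,10)·!9 + C(19,11)·!8 + C(19,12)·!7 + C(19,13)·!6 + C(19,14)·!5 + C(19,15)·!4 + C(19,16)·!3 + C(19,17)·!2 + C(19,18)·!1 + C(19,19)·!0 = 75582·14684570 + 92378·1334961 + 92378·133496 + 75582·14833 + 50388·1854 + 27132·265 + 11628·44 + 3876·9 + 969·2 + 171·1 + 19·0 + 1·1 = 1246764556250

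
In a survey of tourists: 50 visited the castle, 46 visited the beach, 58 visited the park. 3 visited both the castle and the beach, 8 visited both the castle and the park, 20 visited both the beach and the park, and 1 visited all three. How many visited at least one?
|A∪B∪C| = 50+46+58-3-8-20+1 = 124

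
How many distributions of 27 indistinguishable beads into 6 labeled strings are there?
C(27+6-1, 6-1) = C(32, 5) = 201376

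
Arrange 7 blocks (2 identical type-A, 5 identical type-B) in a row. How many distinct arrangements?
7! / (2! × 5!) = 21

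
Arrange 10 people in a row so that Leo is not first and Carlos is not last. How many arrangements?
By inclusion-exclusion: 10! - 2×(10-1)! + (10-2)! = 3628800 - 725760 + 40320 = 2943360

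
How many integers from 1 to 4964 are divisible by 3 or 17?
⌊4964/3⌋ + ⌊4964/17⌋ - ⌊4964/51⌋ = 1654 + 292 - 97 = 1849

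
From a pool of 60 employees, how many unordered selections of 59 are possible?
C(60,59) = 60!/(59!×1!) = 60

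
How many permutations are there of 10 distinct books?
10! = 3628800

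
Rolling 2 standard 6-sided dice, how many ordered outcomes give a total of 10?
Coefficient of x^10 in (x + x² + ... + x^6)^2. By inclusion-exclusion on dice exceeding 6: Σ_j (-1)^j C(2,j)·C(10-1-6j, 1) = C(2,0)·C(9,1) - C(2,1)·C(3,1) = 1·9 - 2·3 = 3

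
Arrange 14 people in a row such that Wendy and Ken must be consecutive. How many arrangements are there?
Treat the 2 as one block: (14-2+1)! × 2! = 6227020800 × 2 = 12454041600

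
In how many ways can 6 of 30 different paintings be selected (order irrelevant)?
C(30,6) = 30!/(6!×24!) = 593775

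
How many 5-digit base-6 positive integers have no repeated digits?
First digit: 5 choices (nonzero). Then descending: 5 × 5 × 4 × 3 × 2 = 600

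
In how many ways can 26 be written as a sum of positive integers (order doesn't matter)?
Pentagonal recurrence p(n) = p(n-1) + p(n-2) - p(n-5) - p(n-7) + p(n-12) + p(n-15) - ... gives p(0..25) = 1, 1, 2, 3, 5, 7, 11, 15, 22, 30, 42, 56, 77, 101, 135, 176, 231, 297, 385, 490, 627, 792, 1002, 1255, 1575, 1958. p(26) = p(25) + p(24) - p(21) - p(19) + p(14) + p(11) - p(4) - p(0) = 1958 + 1575 - 792 - 490 + 135 + 56 - 5 - 1 = 2436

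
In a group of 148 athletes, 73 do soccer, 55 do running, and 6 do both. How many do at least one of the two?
|A∪B| = |A| + |B| - |A∩B| = 73 + 55 - 6 = 122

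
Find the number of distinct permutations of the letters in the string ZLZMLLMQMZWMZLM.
15! / (4! × 4! × 1! × 5! × 1!) = 18918900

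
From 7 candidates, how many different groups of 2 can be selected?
C(7,2) = 7!/(2!×5!) = 21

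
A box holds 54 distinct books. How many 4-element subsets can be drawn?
C(54,4) = 54!/(4!×50!) = 316251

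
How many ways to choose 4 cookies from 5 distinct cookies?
C(5,4) = 5!/(4!×1!) = 5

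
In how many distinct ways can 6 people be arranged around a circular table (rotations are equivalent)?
Circular: fix one position, arrange the rest. (6-1)! = 120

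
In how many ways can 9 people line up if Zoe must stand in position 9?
Fix one position: (9-1)! = 40320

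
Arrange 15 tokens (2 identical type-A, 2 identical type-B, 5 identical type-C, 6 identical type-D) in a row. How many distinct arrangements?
15! / (2! × 2! × 5! × 6!) = 3783780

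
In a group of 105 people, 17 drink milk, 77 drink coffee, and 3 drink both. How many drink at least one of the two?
|A∪B| = |A| + |B| - |A∩B| = 17 + 77 - 3 = 91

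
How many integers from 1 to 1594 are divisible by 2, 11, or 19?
⌊1594/2⌋+⌊1594/11⌋+⌊1594/19⌋ - ⌊1594/22⌋-⌊1594/38⌋-⌊1594/209⌋ + ⌊1594/418⌋ = 797+144+83 - 72-41-7 + 3 = 907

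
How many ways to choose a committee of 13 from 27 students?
C(27,13) = 27!/(13!×14!) = 20058300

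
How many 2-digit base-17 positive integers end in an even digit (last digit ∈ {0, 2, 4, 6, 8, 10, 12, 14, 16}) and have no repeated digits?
Last∈{0,2,4,6,8,10,12,14,16}. Last=0: 16. Last nonzero: 8×15×P(15,0) = 120. Total = 136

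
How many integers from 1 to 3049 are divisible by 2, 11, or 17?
⌊3049/2⌋+⌊3049/11⌋+⌊3049/17⌋ - ⌊3049/22⌋-⌊3049/34⌋-⌊3049/187⌋ + ⌊3049/374⌋ = 1524+277+179 - 138-89-16 + 8 = 1745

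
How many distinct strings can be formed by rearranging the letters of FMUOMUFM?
8! / (1! × 2! × 3! × 2!) = 1680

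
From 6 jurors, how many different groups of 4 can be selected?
C(6,4) = 6!/(4!×2!) = 15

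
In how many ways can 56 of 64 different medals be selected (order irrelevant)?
C(64,56) = 64!/(56!×8!) = 4426165368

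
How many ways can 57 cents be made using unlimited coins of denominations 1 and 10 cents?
Coefficient of x^57 in 1/(1-x^1) · 1/(1-x^10). Use j coins of 10 for j = 0..⌊57/10⌋ = 5, the rest in 1s: 5 + 1 = 6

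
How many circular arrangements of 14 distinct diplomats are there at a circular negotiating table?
Circular: fix one position, arrange the rest. (14-1)! = 6227020800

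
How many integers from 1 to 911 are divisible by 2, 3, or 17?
⌊911/2⌋+⌊911/3⌋+⌊911/17⌋ - ⌊911/6⌋-⌊911/34⌋-⌊911/51⌋ + ⌊911/102⌋ = 455+303+53 - 151-26-17 + 8 = 625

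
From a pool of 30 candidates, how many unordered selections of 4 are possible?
C(30,4) = 30!/(4!×26!) = 27405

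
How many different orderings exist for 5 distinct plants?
5! = 120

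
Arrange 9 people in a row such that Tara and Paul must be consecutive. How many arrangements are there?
Treat the 2 as one block: (9-2+1)! × 2! = 40320 × 2 = 80640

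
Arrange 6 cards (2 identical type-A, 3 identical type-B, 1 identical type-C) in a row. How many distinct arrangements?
6! / (2! × 3! × 1!) = 60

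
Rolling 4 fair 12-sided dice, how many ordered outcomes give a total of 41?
Coefficient of x^41 in (x + x² + ... + x^12)^4. By inclusion-exclusion on dice exceeding 12: Σ_j (-1)^j C(4,j)·C(41-1-12j, 3) = C(4,0)·C(40,3) - C(4,1)·C(28,3) + C(4,2)·C(16,3) - C(4,3)·C(4,3) = 1·9880 - 4·3276 + 6·560 - 4·4 = 120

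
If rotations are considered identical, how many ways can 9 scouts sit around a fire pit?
Circular: fix one position, arrange the rest. (9-1)! = 40320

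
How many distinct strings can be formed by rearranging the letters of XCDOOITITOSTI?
13! / (1! × 3! × 1! × 1! × 1! × 3! × 3!) = 28828800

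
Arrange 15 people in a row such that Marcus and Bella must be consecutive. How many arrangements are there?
Treat the 2 as one block: (15-2+1)! × 2! = 87178291200 × 2 = 174356582400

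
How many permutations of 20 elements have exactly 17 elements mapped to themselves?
Choose the 17 fixed points C(20,17) = 1140, derange the rest: !3 = Σ_{j=0}^{3} (-1)^j·3!/j! = 6 - 6 + 3 - 1 = 2. Product = 1140 × 2 = 2280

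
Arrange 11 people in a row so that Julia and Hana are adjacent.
Treat as block: (11-1)! × 2! = 3628800 × 2 = 7257600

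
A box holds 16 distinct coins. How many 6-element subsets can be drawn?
C(16,6) = 16!/(6!×10!) = 8008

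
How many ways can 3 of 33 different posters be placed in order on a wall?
P(33,3) = 33!/(33-3)! = 32736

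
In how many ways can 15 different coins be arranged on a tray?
15! = 1307674368000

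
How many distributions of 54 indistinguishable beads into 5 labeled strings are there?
C(54+5-1, 5-1) = C(58, 4) = 424270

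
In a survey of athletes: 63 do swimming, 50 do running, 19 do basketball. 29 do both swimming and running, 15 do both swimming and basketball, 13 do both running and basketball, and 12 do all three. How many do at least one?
|A∪B∪C| = 63+50+19-29-15-13+12 = 87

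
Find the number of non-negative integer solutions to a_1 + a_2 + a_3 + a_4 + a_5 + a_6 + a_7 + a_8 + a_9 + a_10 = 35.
C(35+10-1, 10-1) = C(44, 9) = 708930508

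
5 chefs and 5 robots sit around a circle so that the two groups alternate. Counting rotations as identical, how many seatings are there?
Fix one of the chefs: (5-1)! ways for the remaining chefs, × 5! ways for the robots = 24 × 120 = 2880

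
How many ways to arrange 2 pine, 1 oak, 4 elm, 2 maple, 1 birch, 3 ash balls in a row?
13! / (2! × 1! × 4! × 2! × 1! × 3!) = 10810800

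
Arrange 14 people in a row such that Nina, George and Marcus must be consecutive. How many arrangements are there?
Treat the 3 as one block: (14-3+1)! × 3! = 479001600 × 6 = 2874009600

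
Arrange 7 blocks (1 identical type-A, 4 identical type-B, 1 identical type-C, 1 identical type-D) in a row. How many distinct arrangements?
7! / (1! × 4! × 1! × 1!) = 210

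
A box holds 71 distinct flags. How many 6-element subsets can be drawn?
C(71,6) = 71!/(6!×65!) = 143218999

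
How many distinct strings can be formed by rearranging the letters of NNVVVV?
6! / (2! × 4!) = 15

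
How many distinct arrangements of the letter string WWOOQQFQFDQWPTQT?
16! / (3! × 2! × 2! × 2! × 1! × 5! × 1!) = 3632428800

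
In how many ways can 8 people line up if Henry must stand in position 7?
Fix one position: (8-1)! = 5040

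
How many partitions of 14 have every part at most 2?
Let r_j(i) = number of partitions of i into parts ≤ j, for i = 0..14. r_1(i) = 1 for all i; r_j(i) = r_{j-1}(i) + r_j(i-j). Rows j = 2..2: ≤2: 1 1 2 2 3 3 4 4 5 5 6 6 7 7 8. r_2(14) = 8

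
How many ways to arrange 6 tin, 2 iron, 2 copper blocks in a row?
10! / (6! × 2! × 2!) = 1260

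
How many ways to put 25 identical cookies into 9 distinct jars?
C(25+9-1, 9-1) = C(33, 8) = 13884156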